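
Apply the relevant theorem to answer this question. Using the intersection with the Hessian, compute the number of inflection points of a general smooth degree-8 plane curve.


For a general smooth plane curve C of degree d, the inflection points are
the intersection of C with its Hessian curve, which has degree 3(d-2).
By Bezout, the total intersection number is d * 3(d-2) = 8 * 18 = 144.
For a general curve every flex is ordinary, so each contributes
multiplicity 1 to C·Hess(C), and the number of distinct inflection
points is 3d(d-2).
Inflection points = 3*8*(8-2) = 3*8*6 = 144

144


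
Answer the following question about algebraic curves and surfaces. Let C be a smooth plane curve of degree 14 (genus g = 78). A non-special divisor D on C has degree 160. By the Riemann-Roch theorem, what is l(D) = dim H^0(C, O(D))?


First, compute the genus of a smooth plane curve of degree 14:
g = (d-1)(d-2)/2 = (14-1)(14-2)/2 = 78
For a non-special divisor D (i.e., h^1(D) = 0), Riemann-Roch gives:
l(D) = deg(D) - g + 1
Since deg(D) = 160 >= 2g - 1 = 155, D is non-special.
l(D) = 160 - 78 + 1 = 83

83


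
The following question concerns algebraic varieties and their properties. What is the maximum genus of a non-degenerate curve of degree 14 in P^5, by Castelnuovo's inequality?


Castelnuovo's bound: write d - 1 = m(r-1) + epsilon with 0 <= epsilon < r-1.
d - 1 = 14 - 1 = 13
r - 1 = 5 - 1 = 4
13 = 3*4 + 1, so m = 3, epsilon = 1
pi(d, r) = m(m-1)(r-1)/2 + m*epsilon
= 3*2*4/2 + 3*1
= 24/2 + 3
= 12 + 3 = 15

15


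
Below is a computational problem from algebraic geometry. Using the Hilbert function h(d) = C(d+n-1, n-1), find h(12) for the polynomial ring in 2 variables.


The Hilbert function for the polynomial ring in 2 variables is:
h(d) = C(d+n-1, n-1)
h(12) = C(12+2-1, 2-1) = C(13, 1)
= 13! / (1! * 12!)
= 13

13


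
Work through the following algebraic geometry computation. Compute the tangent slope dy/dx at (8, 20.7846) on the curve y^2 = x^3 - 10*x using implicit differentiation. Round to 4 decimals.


Using implicit differentiation of y^2 = x^3 - 10*x:
2y * dy/dx = 3x^2 - 10
dy/dx = (3x^2 - 10)/(2y)
Numerator: 3*8^2 - 10 = 182
Denominator: 2*20.7846 = 41.5692
dy/dx = 182/41.5692 = 4.3782

4.3782


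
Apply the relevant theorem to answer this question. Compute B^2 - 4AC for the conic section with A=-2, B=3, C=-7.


The discriminant of a conic Ax^2 + Bxy + Cy^2 + ... = 0 is B^2 - 4AC.
B^2 = 3^2 = 9
4AC = 4*(-2)*(-7) = 56
Discriminant = 9 - 56 = -47

-47


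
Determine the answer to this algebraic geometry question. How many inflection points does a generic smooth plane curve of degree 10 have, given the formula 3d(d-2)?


For a general smooth plane curve C of degree d, the inflection points are
the intersection of C with its Hessian curve, which has degree 3(d-2).
By Bezout, the total intersection number is d * 3(d-2) = 10 * 24 = 240.
For a general curve every flex is ordinary, so each contributes
multiplicity 1 to C·Hess(C), and the number of distinct inflection
points is 3d(d-2).
Inflection points = 3*10*(10-2) = 3*10*8 = 240

240


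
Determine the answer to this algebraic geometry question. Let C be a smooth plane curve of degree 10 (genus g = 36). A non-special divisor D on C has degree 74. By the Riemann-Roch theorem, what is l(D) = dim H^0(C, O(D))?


First, compute the genus of a smooth plane curve of degree 10:
g = (d-1)(d-2)/2 = (10-1)(10-2)/2 = 36
For a non-special divisor D (i.e., h^1(D) = 0), Riemann-Roch gives:
l(D) = deg(D) - g + 1
Since deg(D) = 74 >= 2g - 1 = 71, D is non-special.
l(D) = 74 - 36 + 1 = 39

39


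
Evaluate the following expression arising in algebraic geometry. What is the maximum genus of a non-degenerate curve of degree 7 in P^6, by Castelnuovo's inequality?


Castelnuovo's bound: write d - 1 = m(r-1) + epsilon with 0 <= epsilon < r-1.
d - 1 = 7 - 1 = 6
r - 1 = 6 - 1 = 5
6 = 1*5 + 1, so m = 1, epsilon = 1
pi(d, r) = m(m-1)(r-1)/2 + m*epsilon
= 1*0*5/2 + 1*1
= 0/2 + 1
= 0 + 1 = 1

1


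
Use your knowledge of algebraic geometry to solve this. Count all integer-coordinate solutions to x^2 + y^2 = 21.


Systematically check integer values of x where x^2 <= 21.
For each valid x, check if 21 - x^2 is a perfect square.
Total integer solutions found: 0

0


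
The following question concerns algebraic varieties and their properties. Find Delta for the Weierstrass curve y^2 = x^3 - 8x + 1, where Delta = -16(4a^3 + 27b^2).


Compute each component:
4a^3 = 4*(-8)^3 = 4*(-512) = -2048
27b^2 = 27*1^2 = 27*1 = 27
4a^3 + 27b^2 = -2048 + 27 = -2021
Delta = -16*(-2021) = 32336

32336


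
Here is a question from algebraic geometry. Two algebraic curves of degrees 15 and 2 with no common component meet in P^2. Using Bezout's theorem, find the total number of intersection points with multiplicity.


Bezout's theorem states the intersection count equals the product of degrees.
Intersection count = 15 * 2 = 30

30


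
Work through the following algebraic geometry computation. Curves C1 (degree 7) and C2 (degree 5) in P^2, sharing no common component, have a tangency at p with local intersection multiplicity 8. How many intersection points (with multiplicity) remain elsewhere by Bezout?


By Bezout's theorem, the total intersection number is d1 * d2.
Total = 7 * 5 = 35
Intersection multiplicity at p = 8
Remaining intersections = 35 - 8 = 27

27


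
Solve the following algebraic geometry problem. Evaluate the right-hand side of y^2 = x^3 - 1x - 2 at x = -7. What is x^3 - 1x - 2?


Compute x^3 - 1x - 2 at x = -7:
x^3 = (-7)^3 = -343
(-1)*x = (-1)*(-7) = 7
Sum: -343 + 7 - 2 = -338

-338


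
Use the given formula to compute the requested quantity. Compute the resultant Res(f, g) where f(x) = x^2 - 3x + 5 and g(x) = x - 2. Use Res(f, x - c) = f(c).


For Res(f, x - c), we evaluate f at x = c.
f(2) = 2^2 - 3*2 + 5
= 4 - 6 + 5
= -2 + 5 = 3
Res(f, g) = 3

3


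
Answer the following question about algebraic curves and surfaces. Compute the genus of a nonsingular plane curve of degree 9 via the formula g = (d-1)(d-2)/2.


Using the genus formula for smooth plane curves:
g = (d-1)(d-2)/2
g = (9-1)(9-2)/2
g = 8*7/2
g = 56/2 = 28

28


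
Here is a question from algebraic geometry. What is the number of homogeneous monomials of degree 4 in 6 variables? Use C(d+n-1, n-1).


The number of degree-4 monomials in 6 variables is C(d+n-1, n-1).
= C(4+6-1, 6-1) = C(9, 5)
= 126

126


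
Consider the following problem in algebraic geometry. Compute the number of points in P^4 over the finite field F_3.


P^4(F_3) has (q^(n+1) - 1)/(q - 1) points.
= 3^4 + 3^3 + 3^2 + 3^1 + 3^0
= 81 + 27 + 9 + 3 + 1
= 121

121


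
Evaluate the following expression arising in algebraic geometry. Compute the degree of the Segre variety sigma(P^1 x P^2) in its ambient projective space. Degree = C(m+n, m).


The degree of the Segre variety P^1 x P^2 is C(m+n, m).
= C(3, 1)
= 3

3


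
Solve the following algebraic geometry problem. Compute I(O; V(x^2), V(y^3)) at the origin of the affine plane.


The intersection multiplicity of V(x^a) and V(y^b) at the origin is:
I(O; V(x^2), V(y^3)) = dim_k(k[x,y]/(x^2, y^3))
A basis for k[x,y]/(x^2, y^3) is the set of monomials x^i * y^j
where 0 <= i < 2 and 0 <= j < 3.
The number of such monomials is 2 * 3 = 6

6


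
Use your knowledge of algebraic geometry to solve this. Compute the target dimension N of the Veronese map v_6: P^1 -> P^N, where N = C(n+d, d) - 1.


The Veronese embedding v_d: P^n -> P^N maps each point to all
degree-d monomials in n+1 homogeneous coordinates.
N = C(n+d, d) - 1
N = C(1+6, 6) - 1
N = C(7, 6) - 1
C(7, 6) = 7
N = 7 - 1 = 6

6


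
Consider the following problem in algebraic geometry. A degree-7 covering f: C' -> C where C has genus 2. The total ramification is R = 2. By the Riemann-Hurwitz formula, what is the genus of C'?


Riemann-Hurwitz formula: 2g' - 2 = d(2g - 2) + R
Given: d = 7, g = 2, R = 2
2g' - 2 = 7*(2*2 - 2) + 2
2g' - 2 = 7*2 + 2
2g' - 2 = 14 + 2 = 16
2g' = 18
g' = 9

9


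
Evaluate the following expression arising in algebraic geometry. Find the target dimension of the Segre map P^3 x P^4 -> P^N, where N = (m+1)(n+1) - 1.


The Segre embedding maps P^m x P^n into P^N via
all products of coordinates from each factor.
N = (m+1)(n+1) - 1
N = (3+1)(4+1) - 1
N = 4*5 - 1
N = 20 - 1 = 19

19


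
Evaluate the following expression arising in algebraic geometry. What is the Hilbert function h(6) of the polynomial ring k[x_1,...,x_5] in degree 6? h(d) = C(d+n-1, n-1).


The Hilbert function for the polynomial ring in 5 variables is:
h(d) = C(d+n-1, n-1)
h(6) = C(6+5-1, 5-1) = C(10, 4)
= 10! / (4! * 6!)
= 210

210


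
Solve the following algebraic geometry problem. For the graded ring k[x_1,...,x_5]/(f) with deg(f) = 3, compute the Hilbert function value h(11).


For R = k[x_1,...,x_n]/(f) with f homogeneous of degree e:
The Hilbert series is (1 - t^e)/(1 - t)^n.
So h(d) = C(d+n-1, n-1) - C(d-e+n-1, n-1) for d >= e.
With n=5, e=3, d=11:
C(11+5-1, 5-1) = C(15, 4) = 1365
C(11-3+5-1, 5-1) = C(12, 4) = 495
h(11) = 1365 - 495 = 870

870


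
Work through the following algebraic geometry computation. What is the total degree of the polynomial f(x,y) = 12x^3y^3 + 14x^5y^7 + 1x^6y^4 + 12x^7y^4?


Examine each term for its total degree (sum of exponents).
  Term '12x^3y^3' has total degree 3+3 = 6.
  Term '14x^5y^7' has total degree 5+7 = 12.
  Term '1x^6y^4' has total degree 6+4 = 10.
  Term '12x^7y^4' has total degree 7+4 = 11.
The maximum total degree among all terms is 12.

12


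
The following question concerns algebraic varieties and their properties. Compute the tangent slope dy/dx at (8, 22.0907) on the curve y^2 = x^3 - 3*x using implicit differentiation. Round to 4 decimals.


Using implicit differentiation of y^2 = x^3 - 3*x:
2y * dy/dx = 3x^2 - 3
dy/dx = (3x^2 - 3)/(2y)
Numerator: 3*8^2 - 3 = 189
Denominator: 2*22.0907 = 44.1814
dy/dx = 189/44.1814 = 4.2778

4.2778


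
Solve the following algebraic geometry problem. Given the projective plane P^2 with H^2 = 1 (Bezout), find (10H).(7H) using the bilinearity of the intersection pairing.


Using bilinearity of the intersection pairing on the projective plane P^2:
(aH).(bH) = ab * (H.H)
We have H^2 = 1 (Bezout).
D.E = (10H).(7H) = 10*7*1
= 70*1
= 70

70


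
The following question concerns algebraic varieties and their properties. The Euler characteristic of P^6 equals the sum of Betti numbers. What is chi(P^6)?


The complex projective space P^6 has one cell in each even real dimension 0, 2, ..., 12.
The cohomology groups are H^{2k}(P^6) = Z for k = 0,...,6, and 0 otherwise.
Euler characteristic = sum of Betti numbers = 1 per even-dimensional cohomology group.
chi(P^6) = 6 + 1 = 7

7


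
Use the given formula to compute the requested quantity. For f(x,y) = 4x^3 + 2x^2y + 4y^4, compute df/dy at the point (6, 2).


df/dy = 2*x^2 + 4*4*y^3
At (6,2): 2*6^2 + 4*4*2^3
= 72 + 128
= 200

200


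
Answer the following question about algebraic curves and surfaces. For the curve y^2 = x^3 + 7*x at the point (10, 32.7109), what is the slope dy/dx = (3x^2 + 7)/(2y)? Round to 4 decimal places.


Using implicit differentiation of y^2 = x^3 + 7*x:
2y * dy/dx = 3x^2 + 7
dy/dx = (3x^2 + 7)/(2y)
Numerator: 3*10^2 + 7 = 307
Denominator: 2*32.7109 = 65.4218
dy/dx = 307/65.4218 = 4.6926

4.6926


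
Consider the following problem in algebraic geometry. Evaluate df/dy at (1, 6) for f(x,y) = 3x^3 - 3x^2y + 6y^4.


df/dy = (-3)*x^2 + 4*6*y^3
At (1,6): (-3)*1^2 + 4*6*6^3
= -3 + 5184
= 5181

5181


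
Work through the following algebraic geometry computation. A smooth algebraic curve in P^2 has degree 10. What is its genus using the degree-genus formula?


Using the genus formula for smooth plane curves:
g = (d-1)(d-2)/2
g = (10-1)(10-2)/2
g = 9*8/2
g = 72/2 = 36

36


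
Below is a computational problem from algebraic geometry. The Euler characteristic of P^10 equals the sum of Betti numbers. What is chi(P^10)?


The complex projective space P^10 has one cell in each even real dimension 0, 2, ..., 20.
The cohomology groups are H^{2k}(P^10) = Z for k = 0,...,10, and 0 otherwise.
Euler characteristic = sum of Betti numbers = 1 per even-dimensional cohomology group.
chi(P^10) = 10 + 1 = 11

11


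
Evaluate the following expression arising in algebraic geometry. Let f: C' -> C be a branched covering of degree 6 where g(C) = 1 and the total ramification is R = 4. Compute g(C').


Riemann-Hurwitz formula: 2g' - 2 = d(2g - 2) + R
Given: d = 6, g = 1, R = 4
2g' - 2 = 6*(2*1 - 2) + 4
2g' - 2 = 6*0 + 4
2g' - 2 = 0 + 4 = 4
2g' = 6
g' = 3

3


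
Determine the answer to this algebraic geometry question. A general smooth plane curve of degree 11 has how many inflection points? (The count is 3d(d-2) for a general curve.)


For a general smooth plane curve C of degree d, the inflection points are
the intersection of C with its Hessian curve, which has degree 3(d-2).
By Bezout, the total intersection number is d * 3(d-2) = 11 * 27 = 297.
For a general curve every flex is ordinary, so each contributes
multiplicity 1 to C·Hess(C), and the number of distinct inflection
points is 3d(d-2).
Inflection points = 3*11*(11-2) = 3*11*9 = 297

297


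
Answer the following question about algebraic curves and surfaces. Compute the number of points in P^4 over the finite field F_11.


P^4(F_11) has (q^(n+1) - 1)/(q - 1) points.
= 11^4 + 11^3 + 11^2 + 11^1 + 11^0
= 14641 + 1331 + 121 + 11 + 1
= 16105

16105


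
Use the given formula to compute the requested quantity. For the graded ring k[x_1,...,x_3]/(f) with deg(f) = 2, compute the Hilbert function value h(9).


For R = k[x_1,...,x_n]/(f) with f homogeneous of degree e:
The Hilbert series is (1 - t^e)/(1 - t)^n.
So h(d) = C(d+n-1, n-1) - C(d-e+n-1, n-1) for d >= e.
With n=3, e=2, d=9:
C(9+3-1, 3-1) = C(11, 2) = 55
C(9-2+3-1, 3-1) = C(9, 2) = 36
h(9) = 55 - 36 = 19

19


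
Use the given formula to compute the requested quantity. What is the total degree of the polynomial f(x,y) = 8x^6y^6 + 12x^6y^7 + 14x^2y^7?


Examine each term for its total degree (sum of exponents).
  Term '8x^6y^6' has total degree 6+6 = 12.
  Term '12x^6y^7' has total degree 6+7 = 13.
  Term '14x^2y^7' has total degree 2+7 = 9.
The maximum total degree among all terms is 13.

13


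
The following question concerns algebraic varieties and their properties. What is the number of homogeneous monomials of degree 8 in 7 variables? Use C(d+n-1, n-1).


The number of degree-8 monomials in 7 variables is C(d+n-1, n-1).
= C(8+7-1, 7-1) = C(14, 6)
= 3003

3003


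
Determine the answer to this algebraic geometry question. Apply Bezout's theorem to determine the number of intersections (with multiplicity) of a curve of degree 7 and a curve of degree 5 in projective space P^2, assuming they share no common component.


Bezout's theorem states the intersection count equals the product of degrees.
Intersection count = 7 * 5 = 35

35


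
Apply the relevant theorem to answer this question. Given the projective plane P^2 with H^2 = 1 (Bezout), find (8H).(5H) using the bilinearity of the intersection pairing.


Using bilinearity of the intersection pairing on the projective plane P^2:
(aH).(bH) = ab * (H.H)
We have H^2 = 1 (Bezout).
D.E = (8H).(5H) = 8*5*1
= 40*1
= 40

40


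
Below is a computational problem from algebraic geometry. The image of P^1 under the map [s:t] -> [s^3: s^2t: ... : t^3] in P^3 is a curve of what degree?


The rational normal curve in P^3 is the image of P^1 under the 3-uple Veronese.
A general hyperplane in P^3 pulls back to a degree-3 form on P^1, which has 3 zeros,
so the curve meets a general hyperplane in 3 points. Degree = 3.

3


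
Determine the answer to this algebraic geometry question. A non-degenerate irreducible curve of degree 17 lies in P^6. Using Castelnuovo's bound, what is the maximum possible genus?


Castelnuovo's bound: write d - 1 = m(r-1) + epsilon with 0 <= epsilon < r-1.
d - 1 = 17 - 1 = 16
r - 1 = 6 - 1 = 5
16 = 3*5 + 1, so m = 3, epsilon = 1
pi(d, r) = m(m-1)(r-1)/2 + m*epsilon
= 3*2*5/2 + 3*1
= 30/2 + 3
= 15 + 3 = 18

18


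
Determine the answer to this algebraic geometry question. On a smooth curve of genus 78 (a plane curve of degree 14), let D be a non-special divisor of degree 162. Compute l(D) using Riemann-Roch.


First, compute the genus of a smooth plane curve of degree 14:
g = (d-1)(d-2)/2 = (14-1)(14-2)/2 = 78
For a non-special divisor D (i.e., h^1(D) = 0), Riemann-Roch gives:
l(D) = deg(D) - g + 1
Since deg(D) = 162 >= 2g - 1 = 155, D is non-special.
l(D) = 162 - 78 + 1 = 85

85


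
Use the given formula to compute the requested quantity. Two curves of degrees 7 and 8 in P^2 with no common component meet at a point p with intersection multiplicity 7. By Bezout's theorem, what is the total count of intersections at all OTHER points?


By Bezout's theorem, the total intersection number is d1 * d2.
Total = 7 * 8 = 56
Intersection multiplicity at p = 7
Remaining intersections = 56 - 7 = 49

49


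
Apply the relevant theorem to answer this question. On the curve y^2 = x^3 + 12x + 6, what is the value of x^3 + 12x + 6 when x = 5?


Compute x^3 + 12x + 6 at x = 5:
x^3 = 5^3 = 125
12*x = 12*5 = 60
Sum: 125 + 60 + 6 = 191

191


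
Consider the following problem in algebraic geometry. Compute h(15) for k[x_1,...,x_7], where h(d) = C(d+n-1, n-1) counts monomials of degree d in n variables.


The Hilbert function for the polynomial ring in 7 variables is:
h(d) = C(d+n-1, n-1)
h(15) = C(15+7-1, 7-1) = C(21, 6)
= 21! / (6! * 15!)
= 54264

54264


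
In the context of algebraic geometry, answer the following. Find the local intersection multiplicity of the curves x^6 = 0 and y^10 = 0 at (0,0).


The intersection multiplicity of V(x^a) and V(y^b) at the origin is:
I(O; V(x^6), V(y^10)) = dim_k(k[x,y]/(x^6, y^10))
A basis for k[x,y]/(x^6, y^10) is the set of monomials x^i * y^j
where 0 <= i < 6 and 0 <= j < 10.
The number of such monomials is 6 * 10 = 60

60


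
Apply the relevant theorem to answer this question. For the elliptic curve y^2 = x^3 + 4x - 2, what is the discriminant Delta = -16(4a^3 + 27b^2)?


Compute each component:
4a^3 = 4*4^3 = 4*64 = 256
27b^2 = 27*(-2)^2 = 27*4 = 108
4a^3 + 27b^2 = 256 + 108 = 364
Delta = -16*364 = -5824

-5824


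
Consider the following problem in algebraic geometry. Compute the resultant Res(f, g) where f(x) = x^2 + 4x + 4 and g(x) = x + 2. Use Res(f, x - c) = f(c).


For Res(f, x - c), we evaluate f at x = c.
f(-2) = (-2)^2 + 4*(-2) + 4
= 4 - 8 + 4
= -4 + 4 = 0
Res(f, g) = 0

0


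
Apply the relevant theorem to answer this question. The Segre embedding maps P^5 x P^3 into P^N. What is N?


The Segre embedding maps P^m x P^n into P^N via
all products of coordinates from each factor.
N = (m+1)(n+1) - 1
N = (5+1)(3+1) - 1
N = 6*4 - 1
N = 24 - 1 = 23

23


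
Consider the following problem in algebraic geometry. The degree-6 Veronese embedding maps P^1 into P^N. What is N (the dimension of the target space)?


The Veronese embedding v_d: P^n -> P^N maps each point to all
degree-d monomials in n+1 homogeneous coordinates.
N = C(n+d, d) - 1
N = C(1+6, 6) - 1
N = C(7, 6) - 1
C(7, 6) = 7
N = 7 - 1 = 6

6


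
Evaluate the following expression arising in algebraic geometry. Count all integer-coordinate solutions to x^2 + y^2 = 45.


Systematically check integer values of x where x^2 <= 45.
For each valid x, check if 45 - x^2 is a perfect square.
x=3: 45 - 9 = 36, sqrt = 6 (valid)
x=6: 45 - 36 = 9, sqrt = 3 (valid)
Total integer solutions found: 8

8


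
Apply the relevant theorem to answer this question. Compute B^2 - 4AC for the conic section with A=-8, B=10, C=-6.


The discriminant of a conic Ax^2 + Bxy + Cy^2 + ... = 0 is B^2 - 4AC.
B^2 = 10^2 = 100
4AC = 4*(-8)*(-6) = 192
Discriminant = 100 - 192 = -92

-92


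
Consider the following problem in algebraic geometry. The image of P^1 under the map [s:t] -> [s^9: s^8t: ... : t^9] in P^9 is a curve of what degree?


The rational normal curve in P^9 is the image of P^1 under the 9-uple Veronese.
A general hyperplane in P^9 pulls back to a degree-9 form on P^1, which has 9 zeros,
so the curve meets a general hyperplane in 9 points. Degree = 9.

9


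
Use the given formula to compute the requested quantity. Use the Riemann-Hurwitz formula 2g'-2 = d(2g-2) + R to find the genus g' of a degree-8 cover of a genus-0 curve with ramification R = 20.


Riemann-Hurwitz formula: 2g' - 2 = d(2g - 2) + R
Given: d = 8, g = 0, R = 20
2g' - 2 = 8*(2*0 - 2) + 20
2g' - 2 = 8*(-2) + 20
2g' - 2 = -16 + 20 = 4
2g' = 6
g' = 3

3


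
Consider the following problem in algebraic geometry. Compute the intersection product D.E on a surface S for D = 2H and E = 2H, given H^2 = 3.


Using bilinearity of the intersection pairing on a surface S:
(aH).(bH) = ab * (H.H)
We have H^2 = 3.
D.E = (2H).(2H) = 2*2*3
= 4*3
= 12

12


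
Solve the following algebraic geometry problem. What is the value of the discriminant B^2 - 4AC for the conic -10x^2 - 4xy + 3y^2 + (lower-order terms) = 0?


The discriminant of a conic Ax^2 + Bxy + Cy^2 + ... = 0 is B^2 - 4AC.
B^2 = (-4)^2 = 16
4AC = 4*(-10)*3 = -120
Discriminant = 16 + 120 = 136

136


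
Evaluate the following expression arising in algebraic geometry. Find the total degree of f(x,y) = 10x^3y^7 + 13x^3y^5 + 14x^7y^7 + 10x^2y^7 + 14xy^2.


Examine each term for its total degree (sum of exponents).
  Term '10x^3y^7' has total degree 3+7 = 10.
  Term '13x^3y^5' has total degree 3+5 = 8.
  Term '14x^7y^7' has total degree 7+7 = 14.
  Term '10x^2y^7' has total degree 2+7 = 9.
  Term '14xy^2' has total degree 1+2 = 3.
The maximum total degree among all terms is 14.

14


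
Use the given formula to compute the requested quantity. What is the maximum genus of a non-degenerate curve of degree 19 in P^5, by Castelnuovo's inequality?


Castelnuovo's bound: write d - 1 = m(r-1) + epsilon with 0 <= epsilon < r-1.
d - 1 = 19 - 1 = 18
r - 1 = 5 - 1 = 4
18 = 4*4 + 2, so m = 4, epsilon = 2
pi(d, r) = m(m-1)(r-1)/2 + m*epsilon
= 4*3*4/2 + 4*2
= 48/2 + 8
= 24 + 8 = 32

32


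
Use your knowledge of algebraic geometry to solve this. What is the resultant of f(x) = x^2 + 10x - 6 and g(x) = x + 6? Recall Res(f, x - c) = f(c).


For Res(f, x - c), we evaluate f at x = c.
f(-6) = (-6)^2 + 10*(-6) - 6
= 36 - 60 - 6
= -24 - 6 = -30
Res(f, g) = -30

-30


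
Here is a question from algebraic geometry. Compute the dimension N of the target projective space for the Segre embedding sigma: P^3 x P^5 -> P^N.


The Segre embedding maps P^m x P^n into P^N via
all products of coordinates from each factor.
N = (m+1)(n+1) - 1
N = (3+1)(5+1) - 1
N = 4*6 - 1
N = 24 - 1 = 23

23


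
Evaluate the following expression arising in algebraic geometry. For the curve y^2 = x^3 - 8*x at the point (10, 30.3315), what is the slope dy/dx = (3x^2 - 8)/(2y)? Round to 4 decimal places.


Using implicit differentiation of y^2 = x^3 - 8*x:
2y * dy/dx = 3x^2 - 8
dy/dx = (3x^2 - 8)/(2y)
Numerator: 3*10^2 - 8 = 292
Denominator: 2*30.3315 = 60.663
dy/dx = 292/60.663 = 4.8135

4.8135


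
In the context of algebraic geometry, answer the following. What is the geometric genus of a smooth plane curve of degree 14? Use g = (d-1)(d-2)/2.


Using the genus formula for smooth plane curves:
g = (d-1)(d-2)/2
g = (14-1)(14-2)/2
g = 13*12/2
g = 156/2 = 78

78


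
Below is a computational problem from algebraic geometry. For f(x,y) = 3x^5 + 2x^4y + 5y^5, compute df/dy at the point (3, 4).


df/dy = 2*x^4 + 5*5*y^4
At (3,4): 2*3^4 + 5*5*4^4
= 162 + 6400
= 6562

6562


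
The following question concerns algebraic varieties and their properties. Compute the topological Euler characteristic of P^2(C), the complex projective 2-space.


The complex projective space P^2 has one cell in each even real dimension 0, 2, ..., 4.
The cohomology groups are H^{2k}(P^2) = Z for k = 0,...,2, and 0 otherwise.
Euler characteristic = sum of Betti numbers = 1 per even-dimensional cohomology group.
chi(P^2) = 2 + 1 = 3

3


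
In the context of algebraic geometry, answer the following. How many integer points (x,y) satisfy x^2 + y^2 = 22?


Systematically check integer values of x where x^2 <= 22.
For each valid x, check if 22 - x^2 is a perfect square.
Total integer solutions found: 0

0


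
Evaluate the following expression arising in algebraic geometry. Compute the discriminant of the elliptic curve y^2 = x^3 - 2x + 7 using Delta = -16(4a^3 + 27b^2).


Compute each component:
4a^3 = 4*(-2)^3 = 4*(-8) = -32
27b^2 = 27*7^2 = 27*49 = 1323
4a^3 + 27b^2 = -32 + 1323 = 1291
Delta = -16*1291 = -20656

-20656


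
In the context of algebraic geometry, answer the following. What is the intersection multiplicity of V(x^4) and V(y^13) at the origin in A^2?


The intersection multiplicity of V(x^a) and V(y^b) at the origin is:
I(O; V(x^4), V(y^13)) = dim_k(k[x,y]/(x^4, y^13))
A basis for k[x,y]/(x^4, y^13) is the set of monomials x^i * y^j
where 0 <= i < 4 and 0 <= j < 13.
The number of such monomials is 4 * 13 = 52

52


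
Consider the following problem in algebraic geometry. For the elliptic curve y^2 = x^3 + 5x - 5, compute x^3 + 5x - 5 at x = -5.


Compute x^3 + 5x - 5 at x = -5:
x^3 = (-5)^3 = -125
5*x = 5*(-5) = -25
Sum: -125 - 25 - 5 = -155

-155


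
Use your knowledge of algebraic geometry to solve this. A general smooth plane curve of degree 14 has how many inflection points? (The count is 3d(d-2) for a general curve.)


For a general smooth plane curve C of degree d, the inflection points are
the intersection of C with its Hessian curve, which has degree 3(d-2).
By Bezout, the total intersection number is d * 3(d-2) = 14 * 36 = 504.
For a general curve every flex is ordinary, so each contributes
multiplicity 1 to C·Hess(C), and the number of distinct inflection
points is 3d(d-2).
Inflection points = 3*14*(14-2) = 3*14*12 = 504

504


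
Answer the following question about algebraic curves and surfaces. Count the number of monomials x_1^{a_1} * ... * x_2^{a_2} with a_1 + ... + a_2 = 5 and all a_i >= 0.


The number of degree-5 monomials in 2 variables is C(d+n-1, n-1).
= C(5+2-1, 2-1) = C(6, 1)
= 6

6


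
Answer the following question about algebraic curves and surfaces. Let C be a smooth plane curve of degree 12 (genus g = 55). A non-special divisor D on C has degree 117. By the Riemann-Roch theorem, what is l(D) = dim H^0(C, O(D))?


First, compute the genus of a smooth plane curve of degree 12:
g = (d-1)(d-2)/2 = (12-1)(12-2)/2 = 55
For a non-special divisor D (i.e., h^1(D) = 0), Riemann-Roch gives:
l(D) = deg(D) - g + 1
Since deg(D) = 117 >= 2g - 1 = 109, D is non-special.
l(D) = 117 - 55 + 1 = 63

63


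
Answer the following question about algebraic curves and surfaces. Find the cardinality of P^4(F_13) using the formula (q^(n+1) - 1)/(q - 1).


P^4(F_13) has (q^(n+1) - 1)/(q - 1) points.
= 13^4 + 13^3 + 13^2 + 13^1 + 13^0
= 28561 + 2197 + 169 + 13 + 1
= 30941

30941


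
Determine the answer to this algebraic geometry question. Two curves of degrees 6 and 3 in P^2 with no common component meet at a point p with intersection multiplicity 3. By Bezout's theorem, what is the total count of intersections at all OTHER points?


By Bezout's theorem, the total intersection number is d1 * d2.
Total = 6 * 3 = 18
Intersection multiplicity at p = 3
Remaining intersections = 18 - 3 = 15

15


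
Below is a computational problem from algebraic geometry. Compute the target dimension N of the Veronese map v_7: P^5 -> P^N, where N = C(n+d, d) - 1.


The Veronese embedding v_d: P^n -> P^N maps each point to all
degree-d monomials in n+1 homogeneous coordinates.
N = C(n+d, d) - 1
N = C(5+7, 7) - 1
N = C(12, 7) - 1
C(12, 7) = 792
N = 792 - 1 = 791

791


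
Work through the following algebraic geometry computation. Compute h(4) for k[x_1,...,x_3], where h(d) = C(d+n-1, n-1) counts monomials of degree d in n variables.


The Hilbert function for the polynomial ring in 3 variables is:
h(d) = C(d+n-1, n-1)
h(4) = C(4+3-1, 3-1) = C(6, 2)
= 6! / (2! * 4!)
= 15

15


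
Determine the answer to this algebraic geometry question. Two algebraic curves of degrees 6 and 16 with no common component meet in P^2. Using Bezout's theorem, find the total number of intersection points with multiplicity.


Bezout's theorem states the intersection count equals the product of degrees.
Intersection count = 6 * 16 = 96

96


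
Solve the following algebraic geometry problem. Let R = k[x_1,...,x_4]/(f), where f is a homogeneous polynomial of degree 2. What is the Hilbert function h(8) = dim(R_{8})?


For R = k[x_1,...,x_n]/(f) with f homogeneous of degree e:
The Hilbert series is (1 - t^e)/(1 - t)^n.
So h(d) = C(d+n-1, n-1) - C(d-e+n-1, n-1) for d >= e.
With n=4, e=2, d=8:
C(8+4-1, 4-1) = C(11, 3) = 165
C(8-2+4-1, 4-1) = C(9, 3) = 84
h(8) = 165 - 84 = 81

81


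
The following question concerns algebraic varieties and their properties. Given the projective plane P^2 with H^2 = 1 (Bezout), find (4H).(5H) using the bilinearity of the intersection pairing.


Using bilinearity of the intersection pairing on the projective plane P^2:
(aH).(bH) = ab * (H.H)
We have H^2 = 1 (Bezout).
D.E = (4H).(5H) = 4*5*1
= 20*1
= 20

20


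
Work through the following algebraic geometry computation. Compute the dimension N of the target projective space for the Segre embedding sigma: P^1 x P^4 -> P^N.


The Segre embedding maps P^m x P^n into P^N via
all products of coordinates from each factor.
N = (m+1)(n+1) - 1
N = (1+1)(4+1) - 1
N = 2*5 - 1
N = 10 - 1 = 9

9


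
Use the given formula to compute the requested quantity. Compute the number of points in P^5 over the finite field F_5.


P^5(F_5) has (q^(n+1) - 1)/(q - 1) points.
= 5^5 + 5^4 + 5^3 + 5^2 + 5^1 + 5^0
= 3125 + 625 + 125 + 25 + 5 + 1
= 3906

3906


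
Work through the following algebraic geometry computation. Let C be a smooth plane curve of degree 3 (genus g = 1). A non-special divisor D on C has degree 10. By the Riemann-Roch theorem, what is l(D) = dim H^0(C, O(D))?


First, compute the genus of a smooth plane curve of degree 3:
g = (d-1)(d-2)/2 = (3-1)(3-2)/2 = 1
For a non-special divisor D (i.e., h^1(D) = 0), Riemann-Roch gives:
l(D) = deg(D) - g + 1
Since deg(D) = 10 >= 2g - 1 = 1, D is non-special.
l(D) = 10 - 1 + 1 = 10

10


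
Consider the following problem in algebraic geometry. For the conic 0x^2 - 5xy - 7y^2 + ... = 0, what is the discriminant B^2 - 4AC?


The discriminant of a conic Ax^2 + Bxy + Cy^2 + ... = 0 is B^2 - 4AC.
B^2 = (-5)^2 = 25
4AC = 4*0*(-7) = 0
Discriminant = 25 + 0 = 25

25


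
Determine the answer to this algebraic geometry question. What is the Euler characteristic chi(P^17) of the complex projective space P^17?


The complex projective space P^17 has one cell in each even real dimension 0, 2, ..., 34.
The cohomology groups are H^{2k}(P^17) = Z for k = 0,...,17, and 0 otherwise.
Euler characteristic = sum of Betti numbers = 1 per even-dimensional cohomology group.
chi(P^17) = 17 + 1 = 18

18


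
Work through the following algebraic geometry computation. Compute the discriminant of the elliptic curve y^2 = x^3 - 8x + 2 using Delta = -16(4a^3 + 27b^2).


Compute each component:
4a^3 = 4*(-8)^3 = 4*(-512) = -2048
27b^2 = 27*2^2 = 27*4 = 108
4a^3 + 27b^2 = -2048 + 108 = -1940
Delta = -16*(-1940) = 31040

31040


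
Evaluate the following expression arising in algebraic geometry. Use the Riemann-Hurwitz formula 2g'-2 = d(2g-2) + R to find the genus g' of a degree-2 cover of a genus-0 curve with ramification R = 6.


Riemann-Hurwitz formula: 2g' - 2 = d(2g - 2) + R
Given: d = 2, g = 0, R = 6
2g' - 2 = 2*(2*0 - 2) + 6
2g' - 2 = 2*(-2) + 6
2g' - 2 = -4 + 6 = 2
2g' = 4
g' = 2

2


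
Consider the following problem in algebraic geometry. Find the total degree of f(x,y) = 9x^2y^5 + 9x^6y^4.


Examine each term for its total degree (sum of exponents).
  Term '9x^2y^5' has total degree 2+5 = 7.
  Term '9x^6y^4' has total degree 6+4 = 10.
The maximum total degree among all terms is 10.

10


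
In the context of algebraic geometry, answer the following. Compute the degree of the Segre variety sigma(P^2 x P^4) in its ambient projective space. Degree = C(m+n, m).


The degree of the Segre variety P^2 x P^4 is C(m+n, m).
= C(6, 2)
= 15

15


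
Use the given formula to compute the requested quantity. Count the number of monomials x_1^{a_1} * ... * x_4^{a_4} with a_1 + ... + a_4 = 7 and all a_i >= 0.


The number of degree-7 monomials in 4 variables is C(d+n-1, n-1).
= C(7+4-1, 4-1) = C(10, 3)
= 120

120


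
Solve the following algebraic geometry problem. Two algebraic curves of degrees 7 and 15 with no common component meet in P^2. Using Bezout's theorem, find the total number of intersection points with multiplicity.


Bezout's theorem states the intersection count equals the product of degrees.
Intersection count = 7 * 15 = 105

105


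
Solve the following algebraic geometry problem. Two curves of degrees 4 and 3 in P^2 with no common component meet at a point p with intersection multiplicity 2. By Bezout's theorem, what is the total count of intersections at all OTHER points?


By Bezout's theorem, the total intersection number is d1 * d2.
Total = 4 * 3 = 12
Intersection multiplicity at p = 2
Remaining intersections = 12 - 2 = 10

10


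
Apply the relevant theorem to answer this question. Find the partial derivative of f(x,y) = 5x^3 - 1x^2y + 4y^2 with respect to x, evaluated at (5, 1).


df/dx = 3*5*x^2 + 2*(-1)*x^1*y
At (5,1): 3*5*5^2 + 2*(-1)*5^1*1
= 375 - 10
= 365

365


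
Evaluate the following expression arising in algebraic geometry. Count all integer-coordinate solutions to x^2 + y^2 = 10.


Systematically check integer values of x where x^2 <= 10.
For each valid x, check if 10 - x^2 is a perfect square.
x=1: 10 - 1 = 9, sqrt = 3 (valid)
x=3: 10 - 9 = 1, sqrt = 1 (valid)
Total integer solutions found: 8

8


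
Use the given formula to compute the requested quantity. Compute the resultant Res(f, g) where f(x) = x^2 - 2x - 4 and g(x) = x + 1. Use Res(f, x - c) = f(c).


For Res(f, x - c), we evaluate f at x = c.
f(-1) = (-1)^2 - 2*(-1) - 4
= 1 + 2 - 4
= 3 - 4 = -1
Res(f, g) = -1

-1


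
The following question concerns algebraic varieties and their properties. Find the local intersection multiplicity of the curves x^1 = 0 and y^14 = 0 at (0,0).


The intersection multiplicity of V(x^a) and V(y^b) at the origin is:
I(O; V(x^1), V(y^14)) = dim_k(k[x,y]/(x^1, y^14))
A basis for k[x,y]/(x^1, y^14) is the set of monomials x^i * y^j
where 0 <= i < 1 and 0 <= j < 14.
The number of such monomials is 1 * 14 = 14

14


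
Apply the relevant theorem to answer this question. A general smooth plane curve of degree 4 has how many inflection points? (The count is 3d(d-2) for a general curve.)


For a general smooth plane curve C of degree d, the inflection points are
the intersection of C with its Hessian curve, which has degree 3(d-2).
By Bezout, the total intersection number is d * 3(d-2) = 4 * 6 = 24.
For a general curve every flex is ordinary, so each contributes
multiplicity 1 to C·Hess(C), and the number of distinct inflection
points is 3d(d-2).
Inflection points = 3*4*(4-2) = 3*4*2 = 24

24


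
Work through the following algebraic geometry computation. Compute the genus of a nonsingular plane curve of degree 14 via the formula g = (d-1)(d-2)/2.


Using the genus formula for smooth plane curves:
g = (d-1)(d-2)/2
g = (14-1)(14-2)/2
g = 13*12/2
g = 156/2 = 78

78


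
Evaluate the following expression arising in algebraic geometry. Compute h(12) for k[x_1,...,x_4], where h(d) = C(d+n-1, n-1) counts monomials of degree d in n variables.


The Hilbert function for the polynomial ring in 4 variables is:
h(d) = C(d+n-1, n-1)
h(12) = C(12+4-1, 4-1) = C(15, 3)
= 15! / (3! * 12!)
= 455

455


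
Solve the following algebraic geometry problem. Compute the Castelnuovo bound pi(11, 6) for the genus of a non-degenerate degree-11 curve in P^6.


Castelnuovo's bound: write d - 1 = m(r-1) + epsilon with 0 <= epsilon < r-1.
d - 1 = 11 - 1 = 10
r - 1 = 6 - 1 = 5
10 = 2*5 + 0, so m = 2, epsilon = 0
pi(d, r) = m(m-1)(r-1)/2 + m*epsilon
= 2*1*5/2 + 2*0
= 10/2 + 0
= 5 + 0 = 5

5


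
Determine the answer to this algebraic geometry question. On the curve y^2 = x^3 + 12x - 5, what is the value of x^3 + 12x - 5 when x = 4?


Compute x^3 + 12x - 5 at x = 4:
x^3 = 4^3 = 64
12*x = 12*4 = 48
Sum: 64 + 48 - 5 = 107

107


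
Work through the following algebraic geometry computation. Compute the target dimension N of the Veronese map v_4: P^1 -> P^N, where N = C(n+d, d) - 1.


The Veronese embedding v_d: P^n -> P^N maps each point to all
degree-d monomials in n+1 homogeneous coordinates.
N = C(n+d, d) - 1
N = C(1+4, 4) - 1
N = C(5, 4) - 1
C(5, 4) = 5
N = 5 - 1 = 4

4


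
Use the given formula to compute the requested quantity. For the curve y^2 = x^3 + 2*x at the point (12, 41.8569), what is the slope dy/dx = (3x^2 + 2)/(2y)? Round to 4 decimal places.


Using implicit differentiation of y^2 = x^3 + 2*x:
2y * dy/dx = 3x^2 + 2
dy/dx = (3x^2 + 2)/(2y)
Numerator: 3*12^2 + 2 = 434
Denominator: 2*41.8569 = 83.7138
dy/dx = 434/83.7138 = 5.1843

5.1843


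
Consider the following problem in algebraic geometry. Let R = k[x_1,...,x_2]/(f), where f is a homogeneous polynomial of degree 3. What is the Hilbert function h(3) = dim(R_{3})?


For R = k[x_1,...,x_n]/(f) with f homogeneous of degree e:
The Hilbert series is (1 - t^e)/(1 - t)^n.
So h(d) = C(d+n-1, n-1) - C(d-e+n-1, n-1) for d >= e.
With n=2, e=3, d=3:
C(3+2-1, 2-1) = C(4, 1) = 4
C(3-3+2-1, 2-1) = C(1, 1) = 1
h(3) = 4 - 1 = 3

3


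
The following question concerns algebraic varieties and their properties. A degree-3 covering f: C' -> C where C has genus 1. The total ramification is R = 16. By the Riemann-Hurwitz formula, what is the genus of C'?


Riemann-Hurwitz formula: 2g' - 2 = d(2g - 2) + R
Given: d = 3, g = 1, R = 16
2g' - 2 = 3*(2*1 - 2) + 16
2g' - 2 = 3*0 + 16
2g' - 2 = 0 + 16 = 16
2g' = 18
g' = 9

9


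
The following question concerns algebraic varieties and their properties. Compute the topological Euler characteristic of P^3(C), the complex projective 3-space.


The complex projective space P^3 has one cell in each even real dimension 0, 2, ..., 6.
The cohomology groups are H^{2k}(P^3) = Z for k = 0,...,3, and 0 otherwise.
Euler characteristic = sum of Betti numbers = 1 per even-dimensional cohomology group.
chi(P^3) = 3 + 1 = 4

4


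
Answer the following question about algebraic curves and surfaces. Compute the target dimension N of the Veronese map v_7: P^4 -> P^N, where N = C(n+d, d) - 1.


The Veronese embedding v_d: P^n -> P^N maps each point to all
degree-d monomials in n+1 homogeneous coordinates.
N = C(n+d, d) - 1
N = C(4+7, 7) - 1
N = C(11, 7) - 1
C(11, 7) = 330
N = 330 - 1 = 329

329


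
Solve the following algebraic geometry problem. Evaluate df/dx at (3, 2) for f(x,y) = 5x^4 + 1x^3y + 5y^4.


df/dx = 4*5*x^3 + 3*1*x^2*y
At (3,2): 4*5*3^3 + 3*1*3^2*2
= 540 + 54
= 594

594


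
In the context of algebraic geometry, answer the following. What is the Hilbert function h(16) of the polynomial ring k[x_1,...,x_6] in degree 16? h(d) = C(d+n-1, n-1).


The Hilbert function for the polynomial ring in 6 variables is:
h(d) = C(d+n-1, n-1)
h(16) = C(16+6-1, 6-1) = C(21, 5)
= 21! / (5! * 16!)
= 20349

20349


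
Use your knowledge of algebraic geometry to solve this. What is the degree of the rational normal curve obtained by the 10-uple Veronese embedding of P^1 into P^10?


The rational normal curve in P^10 is the image of P^1 under the 10-uple Veronese.
A general hyperplane in P^10 pulls back to a degree-10 form on P^1, which has 10 zeros,
so the curve meets a general hyperplane in 10 points. Degree = 10.

10
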